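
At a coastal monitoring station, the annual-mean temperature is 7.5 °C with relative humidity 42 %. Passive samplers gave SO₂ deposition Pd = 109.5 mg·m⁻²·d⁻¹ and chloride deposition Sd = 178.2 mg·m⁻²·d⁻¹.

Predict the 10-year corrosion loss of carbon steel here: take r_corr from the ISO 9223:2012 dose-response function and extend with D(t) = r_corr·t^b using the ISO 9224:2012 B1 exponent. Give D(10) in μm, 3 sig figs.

carbon steel: T≤10 °C ⇒ hinge +0.150·(7.5−10) = -0.3750
  SO₂ term: 1.77·109.5^0.52·exp(0.02·42-0.3750) = 32.39
  Sd branch = 0.102·Sd^0.62·e^(0.033·RH+0.04·T) = 13.69 μm/a
  sum: 32.39 + 13.69 → r_corr = 46.08 μm/a
Long-term exponent b (ISO 9224 Table 2, B1) = 0.523
  D(10) = 46.08 × 10^0.523 = 46.08 × 3.334 = 153.6 μm

D(10) = 154 μm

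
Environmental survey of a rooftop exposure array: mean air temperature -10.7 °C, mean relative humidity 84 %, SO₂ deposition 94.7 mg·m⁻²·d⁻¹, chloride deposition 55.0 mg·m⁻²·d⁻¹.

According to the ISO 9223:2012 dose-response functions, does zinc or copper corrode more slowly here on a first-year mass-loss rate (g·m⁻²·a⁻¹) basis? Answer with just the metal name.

zinc: T≤10 °C ⇒ hinge +0.038·(-10.7−10) = -0.7866
  Pd branch = 0.0129·Pd^0.44·e^(0.046·RH+f) = 2.073 μm/a
  Cl⁻ term: 0.0175·55.0^0.57·exp(0.008·84+0.085·-10.7) = 0.1355
  sum: 2.073 + 0.1355 → r_corr = 2.209 μm/a
  mass loss = 2.209 μm/a × 7.14 g/cm³ = 15.77 g·m⁻²·a⁻¹
copper: f(T) = +0.126·(T−10) [T≤10 °C] = -2.6082
  SO₂ term: 0.0053·94.7^0.26·exp(0.059·84-2.6082) = 0.181
  Cl⁻ term: 0.01025·55.0^0.27·exp(0.036·84+0.049·-10.7) = 0.3683
  sum: 0.181 + 0.3683 → r_corr = 0.5494 μm/a
  mass loss = 0.5494 μm/a × 8.96 g/cm³ = 4.922 g·m⁻²·a⁻¹
Ordering by g·m⁻²·a⁻¹: zinc (15.8) > copper (4.92)

copper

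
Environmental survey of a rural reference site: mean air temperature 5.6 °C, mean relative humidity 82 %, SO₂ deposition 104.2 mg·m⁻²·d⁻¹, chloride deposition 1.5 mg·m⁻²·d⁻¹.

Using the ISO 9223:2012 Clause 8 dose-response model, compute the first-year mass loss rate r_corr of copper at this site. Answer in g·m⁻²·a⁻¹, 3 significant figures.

r_corr = 14.1 g·m⁻²·a⁻¹

copper: f(T) = +0.126·(T−10) [T≤10 °C] = -0.5544
  sulphur-dioxide contribution → 1.286 μm/a
  chloride contribution → 0.2881 μm/a
  total first-year rate 1.574 μm/a
Convert to mass loss: 1.574 μm/a × 8.96 g/cm³ = 14.1 g·m⁻²·a⁻¹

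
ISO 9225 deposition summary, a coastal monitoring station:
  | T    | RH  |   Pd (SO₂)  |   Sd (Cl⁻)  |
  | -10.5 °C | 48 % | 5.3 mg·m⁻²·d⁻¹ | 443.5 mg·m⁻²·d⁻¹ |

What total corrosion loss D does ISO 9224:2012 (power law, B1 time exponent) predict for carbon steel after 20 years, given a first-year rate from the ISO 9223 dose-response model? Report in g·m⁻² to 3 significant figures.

carbon steel: T≤10 °C ⇒ hinge +0.150·(-10.5−10) = -3.0750
  SO₂ term: 1.77·5.3^0.52·exp(0.02·48-3.0750) = 0.5082
  Cl⁻ term: 0.102·443.5^0.62·exp(0.033·48+0.04·-10.5) = 14.3
  r_corr = 0.5082 + 14.3 = 14.8 μm/a
Long-term exponent b (ISO 9224 Table 2, B1) = 0.523
  D(20) = 14.8 × 20^0.523 = 14.8 × 4.791 = 70.93 μm
  Mass loss = 70.93 μm × 7.85 g/cm³ = 556.8 g·m⁻²

D(20) = 557 g·m⁻²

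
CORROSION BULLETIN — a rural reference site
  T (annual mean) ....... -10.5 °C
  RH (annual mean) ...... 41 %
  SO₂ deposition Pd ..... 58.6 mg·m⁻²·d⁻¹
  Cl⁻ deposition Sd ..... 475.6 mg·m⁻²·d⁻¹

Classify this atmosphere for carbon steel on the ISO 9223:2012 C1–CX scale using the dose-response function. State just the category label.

carbon steel: temperature factor f = +0.150·(-20.5) = -3.0750
  Pd branch = 1.77·Pd^0.52·e^(0.02·RH+f) = 1.542 μm/a
  Cl⁻ term: 0.102·475.6^0.62·exp(0.033·41+0.04·-10.5) = 11.85
  r_corr = 1.542 + 11.85 = 13.39 μm/a
13.4 μm/a falls in (1.3, 25] for carbon steel → category C2

C2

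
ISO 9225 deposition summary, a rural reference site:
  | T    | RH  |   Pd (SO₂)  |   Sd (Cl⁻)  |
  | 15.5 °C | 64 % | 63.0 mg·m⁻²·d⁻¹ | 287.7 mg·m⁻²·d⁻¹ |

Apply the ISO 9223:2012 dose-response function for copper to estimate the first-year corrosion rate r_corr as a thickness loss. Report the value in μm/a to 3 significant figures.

copper: temperature factor f = -0.080·(5.5) = -0.4400
  SO₂ term: 0.0053·63.0^0.26·exp(0.059·64-0.4400) = 0.4374
  Cl⁻ term: 0.01025·287.7^0.27·exp(0.036·64+0.049·15.5) = 1.012
  r_corr = 0.4374 + 1.012 = 1.449 μm/a

r_corr = 1.45 μm/a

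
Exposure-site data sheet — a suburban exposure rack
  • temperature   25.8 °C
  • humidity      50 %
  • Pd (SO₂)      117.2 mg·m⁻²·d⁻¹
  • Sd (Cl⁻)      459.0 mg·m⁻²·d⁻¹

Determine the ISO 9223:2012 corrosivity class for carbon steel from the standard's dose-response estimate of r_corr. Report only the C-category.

carbon steel: T>10 °C ⇒ hinge -0.054·(25.8−10) = -0.8532
  Pd branch = 1.77·Pd^0.52·e^(0.02·RH+f) = 24.41 μm/a
  Sd branch = 0.102·Sd^0.62·e^(0.033·RH+0.04·T) = 66.63 μm/a
  sum: 24.41 + 66.63 → r_corr = 91.05 μm/a
91 μm/a falls in (80, 200] for carbon steel → category C5

C5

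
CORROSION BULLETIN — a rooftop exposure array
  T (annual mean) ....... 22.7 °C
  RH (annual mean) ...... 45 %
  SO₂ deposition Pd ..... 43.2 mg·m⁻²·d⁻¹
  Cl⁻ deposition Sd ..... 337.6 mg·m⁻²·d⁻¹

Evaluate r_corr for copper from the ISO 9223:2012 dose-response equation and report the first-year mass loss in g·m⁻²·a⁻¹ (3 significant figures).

copper: T>10 °C ⇒ hinge -0.080·(22.7−10) = -1.0160
  sulphur-dioxide contribution → 0.07266 μm/a
  chloride contribution → 0.7586 μm/a
  ⇒ r_corr(copper) = 0.8313 μm/a
Convert to mass loss: 0.8313 μm/a × 8.96 g/cm³ = 7.448 g·m⁻²·a⁻¹

r_corr = 7.45 g·m⁻²·a⁻¹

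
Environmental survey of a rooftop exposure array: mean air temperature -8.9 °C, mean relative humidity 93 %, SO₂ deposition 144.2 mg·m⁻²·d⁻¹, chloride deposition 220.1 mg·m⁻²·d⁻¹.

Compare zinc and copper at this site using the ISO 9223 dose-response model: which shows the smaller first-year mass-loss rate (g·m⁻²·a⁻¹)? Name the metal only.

copper

zinc: T≤10 °C ⇒ hinge +0.038·(-8.9−10) = -0.7182
  sulphur-dioxide contribution → 4.041 μm/a
  chloride contribution → 0.374 μm/a
  total first-year rate 4.415 μm/a
  mass loss = 4.415 μm/a × 7.14 g/cm³ = 31.53 g·m⁻²·a⁻¹
copper: temperature factor f = +0.126·(-18.9) = -2.3814
  sulphur-dioxide contribution → 0.4309 μm/a
  chloride contribution → 0.8088 μm/a
  total first-year rate 1.24 μm/a
  mass loss = 1.24 μm/a × 8.96 g/cm³ = 11.11 g·m⁻²·a⁻¹
Ordering by g·m⁻²·a⁻¹: zinc (31.5) > copper (11.1)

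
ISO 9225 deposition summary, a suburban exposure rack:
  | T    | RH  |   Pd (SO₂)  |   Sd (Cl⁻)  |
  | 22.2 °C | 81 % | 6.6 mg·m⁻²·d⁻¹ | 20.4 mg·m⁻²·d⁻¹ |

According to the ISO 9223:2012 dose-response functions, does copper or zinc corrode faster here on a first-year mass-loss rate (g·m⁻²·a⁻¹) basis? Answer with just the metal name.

copper: f(T) = -0.080·(T−10) [T>10 °C] = -0.9760
  Pd branch = 0.0053·Pd^0.26·e^(0.059·RH+f) = 0.3881 μm/a
  Cl⁻ term: 0.01025·20.4^0.27·exp(0.036·81+0.049·22.2) = 1.268
  r_corr = 0.3881 + 1.268 = 1.656 μm/a
  mass loss = 1.656 μm/a × 8.96 g/cm³ = 14.84 g·m⁻²·a⁻¹
zinc: f(T) = -0.071·(T−10) [T>10 °C] = -0.8662
  Pd branch = 0.0129·Pd^0.44·e^(0.046·RH+f) = 0.5166 μm/a
  Sd branch = 0.0175·Sd^0.57·e^(0.008·RH+0.085·T) = 1.232 μm/a
  sum: 0.5166 + 1.232 → r_corr = 1.748 μm/a
  mass loss = 1.748 μm/a × 7.14 g/cm³ = 12.48 g·m⁻²·a⁻¹
Ordering by g·m⁻²·a⁻¹: copper (14.8) > zinc (12.5)

copper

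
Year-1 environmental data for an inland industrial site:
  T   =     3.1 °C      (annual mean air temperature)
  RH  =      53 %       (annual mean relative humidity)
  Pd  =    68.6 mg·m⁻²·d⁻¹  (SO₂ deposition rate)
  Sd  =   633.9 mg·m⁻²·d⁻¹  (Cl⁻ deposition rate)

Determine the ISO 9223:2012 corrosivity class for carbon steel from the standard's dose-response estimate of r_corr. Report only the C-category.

carbon steel: T≤10 °C ⇒ hinge +0.150·(3.1−10) = -1.0350
  Pd branch = 1.77·Pd^0.52·e^(0.02·RH+f) = 16.36 μm/a
  Sd branch = 0.102·Sd^0.62·e^(0.033·RH+0.04·T) = 36.25 μm/a
  sum: 16.36 + 36.25 → r_corr = 52.61 μm/a
ISO 9223 Table 2 (carbon steel): 50 < 52.6 ≤ 80 μm/a ⇒ C4

C4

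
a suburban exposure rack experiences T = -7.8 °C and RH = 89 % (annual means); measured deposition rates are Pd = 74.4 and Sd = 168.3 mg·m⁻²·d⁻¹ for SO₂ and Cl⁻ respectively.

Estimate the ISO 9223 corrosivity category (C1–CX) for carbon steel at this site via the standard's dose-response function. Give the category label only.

C3

carbon steel: T≤10 °C ⇒ hinge +0.150·(-7.8−10) = -2.6700
  Pd branch = 1.77·Pd^0.52·e^(0.02·RH+f) = 6.834 μm/a
  Cl⁻ term: 0.102·168.3^0.62·exp(0.033·89+0.04·-7.8) = 33.79
  sum: 6.834 + 33.79 → r_corr = 40.62 μm/a
40.6 μm/a falls in (25, 50] for carbon steel → category C3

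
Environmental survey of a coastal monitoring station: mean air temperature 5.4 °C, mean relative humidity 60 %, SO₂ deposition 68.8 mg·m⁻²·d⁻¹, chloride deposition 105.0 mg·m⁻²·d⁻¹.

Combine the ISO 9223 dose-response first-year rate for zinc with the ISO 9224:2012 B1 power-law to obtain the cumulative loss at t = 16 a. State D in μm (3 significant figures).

D(16) = 16.5 μm

zinc: T≤10 °C ⇒ hinge +0.038·(5.4−10) = -0.1748
  sulphur-dioxide contribution → 1.101 μm/a
  chloride contribution → 0.6352 μm/a
  total first-year rate 1.736 μm/a
Long-term exponent b (ISO 9224 Table 2, B1) = 0.813
  D(16) = 1.736 × 16^0.813 = 1.736 × 9.527 = 16.54 μm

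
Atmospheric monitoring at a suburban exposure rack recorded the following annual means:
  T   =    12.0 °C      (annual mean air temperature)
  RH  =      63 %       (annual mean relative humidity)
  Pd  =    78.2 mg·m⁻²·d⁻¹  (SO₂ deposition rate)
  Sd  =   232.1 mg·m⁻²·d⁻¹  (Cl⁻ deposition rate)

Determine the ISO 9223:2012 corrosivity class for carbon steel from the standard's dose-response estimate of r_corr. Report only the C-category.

carbon steel: temperature factor f = -0.054·(2.0) = -0.1080
  SO₂ term: 1.77·78.2^0.52·exp(0.02·63-0.1080) = 54.04
  Cl⁻ term: 0.102·232.1^0.62·exp(0.033·63+0.04·12.0) = 38.61
  r_corr = 54.04 + 38.61 = 92.65 μm/a
Category bounds: 80…200 μm/a bracket r_corr ⇒ C5

C5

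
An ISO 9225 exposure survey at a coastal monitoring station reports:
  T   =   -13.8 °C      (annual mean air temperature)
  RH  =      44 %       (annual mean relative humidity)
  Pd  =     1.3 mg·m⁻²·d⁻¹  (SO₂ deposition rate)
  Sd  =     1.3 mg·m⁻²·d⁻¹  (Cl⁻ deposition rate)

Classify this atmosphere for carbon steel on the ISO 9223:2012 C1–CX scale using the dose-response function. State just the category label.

C1

carbon steel: T≤10 °C ⇒ hinge +0.150·(-13.8−10) = -3.5700
  Pd branch = 1.77·Pd^0.52·e^(0.02·RH+f) = 0.1377 μm/a
  Sd branch = 0.102·Sd^0.62·e^(0.033·RH+0.04·T) = 0.2952 μm/a
  sum: 0.1377 + 0.2952 → r_corr = 0.4329 μm/a
ISO 9223 Table 2 (carbon steel): 0 < 0.433 ≤ 1.3 μm/a ⇒ C1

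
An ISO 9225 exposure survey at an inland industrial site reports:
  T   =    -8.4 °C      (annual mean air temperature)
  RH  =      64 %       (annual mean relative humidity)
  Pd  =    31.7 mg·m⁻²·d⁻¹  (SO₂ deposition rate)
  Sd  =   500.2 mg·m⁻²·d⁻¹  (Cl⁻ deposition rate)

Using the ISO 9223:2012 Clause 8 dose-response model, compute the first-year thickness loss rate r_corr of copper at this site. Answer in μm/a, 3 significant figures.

r_corr = 0.420 μm/a

copper: T≤10 °C ⇒ hinge +0.126·(-8.4−10) = -2.3184
  SO₂ term: 0.0053·31.7^0.26·exp(0.059·64-2.3184) = 0.05592
  Sd branch = 0.01025·Sd^0.27·e^(0.036·RH+0.049·T) = 0.3642 μm/a
  sum: 0.05592 + 0.3642 → r_corr = 0.4201 μm/a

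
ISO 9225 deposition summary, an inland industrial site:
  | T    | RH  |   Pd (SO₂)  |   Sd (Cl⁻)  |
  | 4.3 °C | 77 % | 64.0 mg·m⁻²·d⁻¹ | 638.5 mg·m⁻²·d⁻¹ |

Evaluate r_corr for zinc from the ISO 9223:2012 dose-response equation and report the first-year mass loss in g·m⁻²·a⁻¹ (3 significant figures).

r_corr = 29.2 g·m⁻²·a⁻¹

zinc: temperature factor f = +0.038·(-5.7) = -0.2166
  Pd branch = 0.0129·Pd^0.44·e^(0.046·RH+f) = 2.236 μm/a
  Sd branch = 0.0175·Sd^0.57·e^(0.008·RH+0.085·T) = 1.855 μm/a
  r_corr = 2.236 + 1.855 = 4.091 μm/a
Convert to mass loss: 4.091 μm/a × 7.14 g/cm³ = 29.21 g·m⁻²·a⁻¹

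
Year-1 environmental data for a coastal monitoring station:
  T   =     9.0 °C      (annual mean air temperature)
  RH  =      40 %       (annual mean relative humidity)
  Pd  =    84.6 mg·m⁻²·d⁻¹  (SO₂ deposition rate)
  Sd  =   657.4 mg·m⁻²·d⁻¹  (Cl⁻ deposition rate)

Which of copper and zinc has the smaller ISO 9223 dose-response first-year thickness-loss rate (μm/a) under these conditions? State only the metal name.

copper

copper: T≤10 °C ⇒ hinge +0.126·(9.0−10) = -0.1260
  SO₂ term: 0.0053·84.6^0.26·exp(0.059·40-0.1260) = 0.1569
  Cl⁻ term: 0.01025·657.4^0.27·exp(0.036·40+0.049·9.0) = 0.3877
  sum: 0.1569 + 0.3877 → r_corr = 0.5445 μm/a
zinc: T≤10 °C ⇒ hinge +0.038·(9.0−10) = -0.0380
  SO₂ term: 0.0129·84.6^0.44·exp(0.046·40-0.0380) = 0.5511
  Cl⁻ term: 0.0175·657.4^0.57·exp(0.008·40+0.085·9.0) = 2.091
  sum: 0.5511 + 2.091 → r_corr = 2.642 μm/a
Ordering by μm/a: zinc (2.64) > copper (0.545)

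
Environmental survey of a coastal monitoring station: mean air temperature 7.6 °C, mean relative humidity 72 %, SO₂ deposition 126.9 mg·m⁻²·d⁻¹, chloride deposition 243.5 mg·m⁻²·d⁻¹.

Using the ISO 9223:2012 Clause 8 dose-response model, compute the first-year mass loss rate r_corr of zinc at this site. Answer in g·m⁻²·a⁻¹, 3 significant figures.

zinc: f(T) = +0.038·(T−10) [T≤10 °C] = -0.0912
  SO₂ term: 0.0129·126.9^0.44·exp(0.046·72-0.0912) = 2.722
  Sd branch = 0.0175·Sd^0.57·e^(0.008·RH+0.085·T) = 1.362 μm/a
  r_corr = 2.722 + 1.362 = 4.084 μm/a
Convert to mass loss: 4.084 μm/a × 7.14 g/cm³ = 29.16 g·m⁻²·a⁻¹

r_corr = 29.2 g·m⁻²·a⁻¹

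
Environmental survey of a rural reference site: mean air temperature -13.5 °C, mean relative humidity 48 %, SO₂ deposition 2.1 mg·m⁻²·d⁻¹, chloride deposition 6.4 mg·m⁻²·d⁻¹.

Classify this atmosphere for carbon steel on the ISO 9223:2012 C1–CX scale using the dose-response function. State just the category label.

C1

carbon steel: temperature factor f = +0.150·(-23.5) = -3.5250
  sulphur-dioxide contribution → 0.2002 μm/a
  chloride contribution → 0.9159 μm/a
  ⇒ r_corr(carbon steel) = 1.116 μm/a
Category bounds: 0…1.3 μm/a bracket r_corr ⇒ C1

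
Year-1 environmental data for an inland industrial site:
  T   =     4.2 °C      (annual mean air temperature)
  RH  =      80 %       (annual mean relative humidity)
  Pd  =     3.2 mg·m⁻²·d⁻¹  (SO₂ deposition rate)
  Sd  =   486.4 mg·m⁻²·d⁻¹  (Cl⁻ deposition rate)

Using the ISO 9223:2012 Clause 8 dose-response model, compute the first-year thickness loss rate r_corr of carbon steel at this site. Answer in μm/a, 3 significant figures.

carbon steel: T≤10 °C ⇒ hinge +0.150·(4.2−10) = -0.8700
  sulphur-dioxide contribution → 6.725 μm/a
  chloride contribution → 78.35 μm/a
  total first-year rate 85.07 μm/a

r_corr = 85.1 μm/a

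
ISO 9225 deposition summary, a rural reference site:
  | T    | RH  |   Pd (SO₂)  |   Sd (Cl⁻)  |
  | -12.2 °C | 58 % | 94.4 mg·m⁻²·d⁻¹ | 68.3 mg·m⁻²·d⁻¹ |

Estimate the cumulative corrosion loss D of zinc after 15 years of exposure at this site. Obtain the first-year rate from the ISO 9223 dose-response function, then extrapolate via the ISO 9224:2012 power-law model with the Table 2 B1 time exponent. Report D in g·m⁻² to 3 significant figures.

zinc: T≤10 °C ⇒ hinge +0.038·(-12.2−10) = -0.8436
  SO₂ term: 0.0129·94.4^0.44·exp(0.046·58-0.8436) = 0.5914
  Sd branch = 0.0175·Sd^0.57·e^(0.008·RH+0.085·T) = 0.1096 μm/a
  sum: 0.5914 + 0.1096 → r_corr = 0.701 μm/a
ISO 9224: D(t) = r_corr · t^b with b = 0.813 (zinc, B1)
  D(15) = 0.701 × 15^0.813 = 0.701 × 9.04 = 6.337 μm
  Mass loss = 6.337 μm × 7.14 g/cm³ = 45.25 g·m⁻²

D(15) = 45.2 g·m⁻²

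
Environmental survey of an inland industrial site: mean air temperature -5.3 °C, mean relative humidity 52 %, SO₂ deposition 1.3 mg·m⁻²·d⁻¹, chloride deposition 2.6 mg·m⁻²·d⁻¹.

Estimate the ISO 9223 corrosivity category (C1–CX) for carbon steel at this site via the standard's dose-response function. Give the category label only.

C2

carbon steel: T≤10 °C ⇒ hinge +0.150·(-5.3−10) = -2.2950
  Pd branch = 1.77·Pd^0.52·e^(0.02·RH+f) = 0.5783 μm/a
  Sd branch = 0.102·Sd^0.62·e^(0.033·RH+0.04·T) = 0.83 μm/a
  sum: 0.5783 + 0.83 → r_corr = 1.408 μm/a
Category bounds: 1.3…25 μm/a bracket r_corr ⇒ C2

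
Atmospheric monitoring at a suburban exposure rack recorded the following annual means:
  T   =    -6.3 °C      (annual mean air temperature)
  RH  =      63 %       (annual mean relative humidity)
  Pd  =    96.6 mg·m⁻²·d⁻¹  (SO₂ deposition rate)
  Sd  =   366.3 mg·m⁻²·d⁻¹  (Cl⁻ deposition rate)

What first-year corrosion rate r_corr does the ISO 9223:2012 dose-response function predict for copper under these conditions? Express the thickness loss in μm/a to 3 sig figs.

copper: temperature factor f = +0.126·(-16.3) = -2.0538
  sulphur-dioxide contribution → 0.09177 μm/a
  chloride contribution → 0.358 μm/a
  ⇒ r_corr(copper) = 0.4498 μm/a

r_corr = 0.450 μm/a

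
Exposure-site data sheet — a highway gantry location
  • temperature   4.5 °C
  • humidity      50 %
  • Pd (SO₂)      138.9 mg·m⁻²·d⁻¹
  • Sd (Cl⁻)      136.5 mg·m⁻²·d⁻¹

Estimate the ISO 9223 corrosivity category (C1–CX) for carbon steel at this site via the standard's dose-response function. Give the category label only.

carbon steel: T≤10 °C ⇒ hinge +0.150·(4.5−10) = -0.8250
  sulphur-dioxide contribution → 27.43 μm/a
  chloride contribution → 13.4 μm/a
  total first-year rate 40.83 μm/a
ISO 9223 Table 2 (carbon steel): 25 < 40.8 ≤ 50 μm/a ⇒ C3

C3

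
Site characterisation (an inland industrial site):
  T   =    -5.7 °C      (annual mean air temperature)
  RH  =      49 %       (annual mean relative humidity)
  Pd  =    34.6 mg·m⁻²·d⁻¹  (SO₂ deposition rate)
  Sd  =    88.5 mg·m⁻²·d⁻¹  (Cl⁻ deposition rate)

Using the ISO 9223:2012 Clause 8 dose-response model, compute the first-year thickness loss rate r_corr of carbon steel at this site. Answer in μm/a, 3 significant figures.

carbon steel: T≤10 °C ⇒ hinge +0.150·(-5.7−10) = -2.3550
  SO₂ term: 1.77·34.6^0.52·exp(0.02·49-2.3550) = 2.826
  Cl⁻ term: 0.102·88.5^0.62·exp(0.033·49+0.04·-5.7) = 6.591
  r_corr = 2.826 + 6.591 = 9.417 μm/a

r_corr = 9.42 μm/a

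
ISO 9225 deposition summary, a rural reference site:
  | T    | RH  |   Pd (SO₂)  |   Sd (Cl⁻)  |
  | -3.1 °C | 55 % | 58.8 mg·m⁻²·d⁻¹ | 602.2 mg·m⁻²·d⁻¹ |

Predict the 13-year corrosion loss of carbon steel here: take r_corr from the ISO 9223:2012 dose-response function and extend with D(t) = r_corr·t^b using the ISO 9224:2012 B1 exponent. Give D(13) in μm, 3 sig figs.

carbon steel: T≤10 °C ⇒ hinge +0.150·(-3.1−10) = -1.9650
  sulphur-dioxide contribution → 6.2 μm/a
  chloride contribution → 29.27 μm/a
  total first-year rate 35.47 μm/a
ISO 9224: D(t) = r_corr · t^b with b = 0.523 (carbon steel, B1)
  D(13) = 35.47 × 13^0.523 = 35.47 × 3.825 = 135.7 μm

D(13) = 136 μm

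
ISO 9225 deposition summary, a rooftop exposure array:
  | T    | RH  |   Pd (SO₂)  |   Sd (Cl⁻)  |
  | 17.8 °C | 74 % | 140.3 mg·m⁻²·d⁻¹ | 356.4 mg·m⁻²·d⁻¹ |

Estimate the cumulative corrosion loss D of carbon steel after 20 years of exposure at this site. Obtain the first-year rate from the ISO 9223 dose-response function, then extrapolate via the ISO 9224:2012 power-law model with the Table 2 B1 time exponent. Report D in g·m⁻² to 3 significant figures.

carbon steel: f(T) = -0.054·(T−10) [T>10 °C] = -0.4212
  sulphur-dioxide contribution → 66.72 μm/a
  chloride contribution → 91.32 μm/a
  total first-year rate 158 μm/a
Long-term exponent b (ISO 9224 Table 2, B1) = 0.523
  D(20) = 158 × 20^0.523 = 158 × 4.791 = 757.2 μm
  Mass loss = 757.2 μm × 7.85 g/cm³ = 5944 g·m⁻²

D(20) = 5.94e+03 g·m⁻²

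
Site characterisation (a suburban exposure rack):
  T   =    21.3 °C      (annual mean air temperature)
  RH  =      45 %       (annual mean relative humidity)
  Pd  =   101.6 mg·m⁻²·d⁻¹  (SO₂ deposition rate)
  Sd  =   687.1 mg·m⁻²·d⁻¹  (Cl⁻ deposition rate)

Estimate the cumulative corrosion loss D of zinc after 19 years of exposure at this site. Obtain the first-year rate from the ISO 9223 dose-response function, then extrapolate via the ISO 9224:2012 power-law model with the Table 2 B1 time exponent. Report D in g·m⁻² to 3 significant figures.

D(19) = 524 g·m⁻²

zinc: T>10 °C ⇒ hinge -0.071·(21.3−10) = -0.8023
  SO₂ term: 0.0129·101.6^0.44·exp(0.046·45-0.8023) = 0.3501
  Cl⁻ term: 0.0175·687.1^0.57·exp(0.008·45+0.085·21.3) = 6.35
  sum: 0.3501 + 6.35 → r_corr = 6.7 μm/a
Power-law: D(19) = r_corr · 19^0.813
  D(19) = 6.7 × 19^0.813 = 6.7 × 10.96 = 73.4 μm
  Mass loss = 73.4 μm × 7.14 g/cm³ = 524.1 g·m⁻²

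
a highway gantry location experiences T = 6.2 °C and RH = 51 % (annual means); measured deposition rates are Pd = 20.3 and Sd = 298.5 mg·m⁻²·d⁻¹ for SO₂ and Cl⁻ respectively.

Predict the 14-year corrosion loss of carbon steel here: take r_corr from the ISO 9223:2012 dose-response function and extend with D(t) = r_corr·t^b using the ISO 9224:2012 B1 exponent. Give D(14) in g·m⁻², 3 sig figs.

D(14) = 1.17e+03 g·m⁻²

carbon steel: T≤10 °C ⇒ hinge +0.150·(6.2−10) = -0.5700
  Pd branch = 1.77·Pd^0.52·e^(0.02·RH+f) = 13.28 μm/a
  Cl⁻ term: 0.102·298.5^0.62·exp(0.033·51+0.04·6.2) = 24.08
  r_corr = 13.28 + 24.08 = 37.36 μm/a
Power-law: D(14) = r_corr · 14^0.523
  D(14) = 37.36 × 14^0.523 = 37.36 × 3.976 = 148.6 μm
  Mass loss = 148.6 μm × 7.85 g/cm³ = 1166 g·m⁻²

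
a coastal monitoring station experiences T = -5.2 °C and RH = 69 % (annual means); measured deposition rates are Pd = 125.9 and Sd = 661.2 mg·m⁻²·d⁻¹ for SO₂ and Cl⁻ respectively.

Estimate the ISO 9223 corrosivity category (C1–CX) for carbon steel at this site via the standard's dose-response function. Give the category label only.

carbon steel: f(T) = +0.150·(T−10) [T≤10 °C] = -2.2800
  sulphur-dioxide contribution → 8.895 μm/a
  chloride contribution → 45.26 μm/a
  ⇒ r_corr(carbon steel) = 54.16 μm/a
Category bounds: 50…80 μm/a bracket r_corr ⇒ C4

C4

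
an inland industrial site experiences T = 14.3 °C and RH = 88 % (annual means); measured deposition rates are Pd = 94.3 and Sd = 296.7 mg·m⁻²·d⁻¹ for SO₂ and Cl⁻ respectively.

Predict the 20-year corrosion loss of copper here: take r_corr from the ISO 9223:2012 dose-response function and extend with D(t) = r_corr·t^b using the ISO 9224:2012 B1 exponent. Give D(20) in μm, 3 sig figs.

D(20) = 33.1 μm

copper: temperature factor f = -0.080·(4.3) = -0.3440
  SO₂ term: 0.0053·94.3^0.26·exp(0.059·88-0.3440) = 2.203
  Cl⁻ term: 0.01025·296.7^0.27·exp(0.036·88+0.049·14.3) = 2.282
  r_corr = 2.203 + 2.282 = 4.486 μm/a
ISO 9224: D(t) = r_corr · t^b with b = 0.667 (copper, B1)
  D(20) = 4.486 × 20^0.667 = 4.486 × 7.375 = 33.09 μm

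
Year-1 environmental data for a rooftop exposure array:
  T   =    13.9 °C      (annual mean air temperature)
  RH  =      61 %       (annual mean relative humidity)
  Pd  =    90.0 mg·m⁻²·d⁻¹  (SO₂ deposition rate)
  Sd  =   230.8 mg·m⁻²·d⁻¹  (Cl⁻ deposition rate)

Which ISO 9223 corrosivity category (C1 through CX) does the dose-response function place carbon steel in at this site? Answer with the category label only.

carbon steel: temperature factor f = -0.054·(3.9) = -0.2106
  SO₂ term: 1.77·90.0^0.52·exp(0.02·61-0.2106) = 50.41
  Sd branch = 0.102·Sd^0.62·e^(0.033·RH+0.04·T) = 38.86 μm/a
  sum: 50.41 + 38.86 → r_corr = 89.28 μm/a
89.3 μm/a falls in (80, 200] for carbon steel → category C5

C5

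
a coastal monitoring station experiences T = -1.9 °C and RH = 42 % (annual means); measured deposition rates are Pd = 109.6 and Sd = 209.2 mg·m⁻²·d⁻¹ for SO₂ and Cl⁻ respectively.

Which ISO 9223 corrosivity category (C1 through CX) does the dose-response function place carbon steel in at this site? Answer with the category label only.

C2

carbon steel: temperature factor f = +0.150·(-11.9) = -1.7850
  Pd branch = 1.77·Pd^0.52·e^(0.02·RH+f) = 7.912 μm/a
  Cl⁻ term: 0.102·209.2^0.62·exp(0.033·42+0.04·-1.9) = 10.38
  sum: 7.912 + 10.38 → r_corr = 18.29 μm/a
ISO 9223 Table 2 (carbon steel): 1.3 < 18.3 ≤ 25 μm/a ⇒ C2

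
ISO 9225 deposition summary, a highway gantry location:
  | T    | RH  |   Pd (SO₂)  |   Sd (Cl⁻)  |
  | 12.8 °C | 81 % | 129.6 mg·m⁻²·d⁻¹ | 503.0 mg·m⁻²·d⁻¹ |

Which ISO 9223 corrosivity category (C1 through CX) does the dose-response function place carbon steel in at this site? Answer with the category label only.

CX

carbon steel: f(T) = -0.054·(T−10) [T>10 °C] = -0.1512
  SO₂ term: 1.77·129.6^0.52·exp(0.02·81-0.1512) = 96.48
  Sd branch = 0.102·Sd^0.62·e^(0.033·RH+0.04·T) = 116.6 μm/a
  r_corr = 96.48 + 116.6 = 213.1 μm/a
Category bounds: 200…700 μm/a bracket r_corr ⇒ CX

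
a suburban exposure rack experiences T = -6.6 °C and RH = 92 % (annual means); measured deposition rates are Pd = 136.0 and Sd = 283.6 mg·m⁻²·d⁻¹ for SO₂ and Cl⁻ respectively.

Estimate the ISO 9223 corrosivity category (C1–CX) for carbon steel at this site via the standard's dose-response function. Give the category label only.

C4

carbon steel: f(T) = +0.150·(T−10) [T≤10 °C] = -2.4900
  Pd branch = 1.77·Pd^0.52·e^(0.02·RH+f) = 11.89 μm/a
  Cl⁻ term: 0.102·283.6^0.62·exp(0.033·92+0.04·-6.6) = 54.09
  sum: 11.89 + 54.09 → r_corr = 65.98 μm/a
66 μm/a falls in (50, 80] for carbon steel → category C4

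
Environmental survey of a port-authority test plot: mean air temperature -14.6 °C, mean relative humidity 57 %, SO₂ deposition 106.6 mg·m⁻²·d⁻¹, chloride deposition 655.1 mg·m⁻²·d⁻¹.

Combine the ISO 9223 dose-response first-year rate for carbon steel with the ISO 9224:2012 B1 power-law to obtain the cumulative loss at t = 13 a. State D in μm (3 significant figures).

carbon steel: T≤10 °C ⇒ hinge +0.150·(-14.6−10) = -3.6900
  Pd branch = 1.77·Pd^0.52·e^(0.02·RH+f) = 1.567 μm/a
  Sd branch = 0.102·Sd^0.62·e^(0.033·RH+0.04·T) = 20.8 μm/a
  sum: 1.567 + 20.8 → r_corr = 22.36 μm/a
Long-term exponent b (ISO 9224 Table 2, B1) = 0.523
  D(13) = 22.36 × 13^0.523 = 22.36 × 3.825 = 85.53 μm

D(13) = 85.5 μm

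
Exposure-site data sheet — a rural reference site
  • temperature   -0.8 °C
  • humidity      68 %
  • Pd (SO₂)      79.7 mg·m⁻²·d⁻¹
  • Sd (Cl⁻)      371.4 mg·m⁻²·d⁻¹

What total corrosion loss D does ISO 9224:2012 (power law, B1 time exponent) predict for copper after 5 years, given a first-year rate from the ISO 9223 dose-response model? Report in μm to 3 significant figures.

D(5) = 2.33 μm

copper: temperature factor f = +0.126·(-10.8) = -1.3608
  Pd branch = 0.0053·Pd^0.26·e^(0.059·RH+f) = 0.2345 μm/a
  Cl⁻ term: 0.01025·371.4^0.27·exp(0.036·68+0.049·-0.8) = 0.5633
  sum: 0.2345 + 0.5633 → r_corr = 0.7977 μm/a
Power-law: D(5) = r_corr · 5^0.667
  D(5) = 0.7977 × 5^0.667 = 0.7977 × 2.926 = 2.334 μm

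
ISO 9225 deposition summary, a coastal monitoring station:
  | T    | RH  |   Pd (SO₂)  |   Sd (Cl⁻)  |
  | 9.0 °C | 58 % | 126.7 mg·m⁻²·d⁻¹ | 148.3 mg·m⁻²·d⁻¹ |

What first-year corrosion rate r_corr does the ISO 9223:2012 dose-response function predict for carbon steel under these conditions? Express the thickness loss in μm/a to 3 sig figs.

carbon steel: f(T) = +0.150·(T−10) [T≤10 °C] = -0.1500
  SO₂ term: 1.77·126.7^0.52·exp(0.02·58-0.1500) = 60.26
  Sd branch = 0.102·Sd^0.62·e^(0.033·RH+0.04·T) = 21.99 μm/a
  sum: 60.26 + 21.99 → r_corr = 82.26 μm/a

r_corr = 82.3 μm/a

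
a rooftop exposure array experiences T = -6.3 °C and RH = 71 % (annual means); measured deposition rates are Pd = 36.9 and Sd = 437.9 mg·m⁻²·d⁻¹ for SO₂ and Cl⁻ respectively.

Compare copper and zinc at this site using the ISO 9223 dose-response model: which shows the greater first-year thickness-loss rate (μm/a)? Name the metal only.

copper: T≤10 °C ⇒ hinge +0.126·(-6.3−10) = -2.0538
  Pd branch = 0.0053·Pd^0.26·e^(0.059·RH+f) = 0.1146 μm/a
  Cl⁻ term: 0.01025·437.9^0.27·exp(0.036·71+0.049·-6.3) = 0.5011
  sum: 0.1146 + 0.5011 → r_corr = 0.6156 μm/a
zinc: T≤10 °C ⇒ hinge +0.038·(-6.3−10) = -0.6194
  Pd branch = 0.0129·Pd^0.44·e^(0.046·RH+f) = 0.8902 μm/a
  Sd branch = 0.0175·Sd^0.57·e^(0.008·RH+0.085·T) = 0.5791 μm/a
  sum: 0.8902 + 0.5791 → r_corr = 1.469 μm/a
Ordering by μm/a: zinc (1.47) > copper (0.616)

zinc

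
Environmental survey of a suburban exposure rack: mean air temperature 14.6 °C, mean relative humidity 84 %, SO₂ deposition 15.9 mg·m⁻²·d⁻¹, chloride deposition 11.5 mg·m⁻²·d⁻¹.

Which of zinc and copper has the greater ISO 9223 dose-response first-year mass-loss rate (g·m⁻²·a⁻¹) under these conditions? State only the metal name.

copper

zinc: T>10 °C ⇒ hinge -0.071·(14.6−10) = -0.3266
  SO₂ term: 0.0129·15.9^0.44·exp(0.046·84-0.3266) = 1.498
  Cl⁻ term: 0.0175·11.5^0.57·exp(0.008·84+0.085·14.6) = 0.4769
  sum: 1.498 + 0.4769 → r_corr = 1.975 μm/a
  mass loss = 1.975 μm/a × 7.14 g/cm³ = 14.1 g·m⁻²·a⁻¹
copper: T>10 °C ⇒ hinge -0.080·(14.6−10) = -0.3680
  Pd branch = 0.0053·Pd^0.26·e^(0.059·RH+f) = 1.07 μm/a
  Sd branch = 0.01025·Sd^0.27·e^(0.036·RH+0.049·T) = 0.8339 μm/a
  r_corr = 1.07 + 0.8339 = 1.903 μm/a
  mass loss = 1.903 μm/a × 8.96 g/cm³ = 17.05 g·m⁻²·a⁻¹
Ordering by g·m⁻²·a⁻¹: copper (17.1) > zinc (14.1)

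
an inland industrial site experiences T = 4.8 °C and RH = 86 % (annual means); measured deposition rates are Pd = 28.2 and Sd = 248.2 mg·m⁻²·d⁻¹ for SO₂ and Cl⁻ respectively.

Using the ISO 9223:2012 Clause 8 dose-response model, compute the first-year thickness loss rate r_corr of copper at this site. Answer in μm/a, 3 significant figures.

r_corr = 2.32 μm/a

copper: f(T) = +0.126·(T−10) [T≤10 °C] = -0.6552
  Pd branch = 0.0053·Pd^0.26·e^(0.059·RH+f) = 1.048 μm/a
  Cl⁻ term: 0.01025·248.2^0.27·exp(0.036·86+0.049·4.8) = 1.271
  r_corr = 1.048 + 1.271 = 2.319 μm/a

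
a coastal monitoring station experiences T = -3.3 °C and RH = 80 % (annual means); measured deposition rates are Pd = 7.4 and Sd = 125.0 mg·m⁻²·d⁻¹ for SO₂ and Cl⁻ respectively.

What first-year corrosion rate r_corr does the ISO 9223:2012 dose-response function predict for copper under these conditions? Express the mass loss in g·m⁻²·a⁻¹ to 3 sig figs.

copper: f(T) = +0.126·(T−10) [T≤10 °C] = -1.6758
  Pd branch = 0.0053·Pd^0.26·e^(0.059·RH+f) = 0.1872 μm/a
  Cl⁻ term: 0.01025·125.0^0.27·exp(0.036·80+0.049·-3.3) = 0.572
  sum: 0.1872 + 0.572 → r_corr = 0.7593 μm/a
Convert to mass loss: 0.7593 μm/a × 8.96 g/cm³ = 6.803 g·m⁻²·a⁻¹

r_corr = 6.80 g·m⁻²·a⁻¹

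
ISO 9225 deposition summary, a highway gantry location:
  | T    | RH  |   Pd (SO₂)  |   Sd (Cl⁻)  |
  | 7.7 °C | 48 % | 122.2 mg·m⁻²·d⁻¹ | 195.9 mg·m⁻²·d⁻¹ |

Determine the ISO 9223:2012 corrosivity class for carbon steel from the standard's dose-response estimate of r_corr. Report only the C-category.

C4

carbon steel: T≤10 °C ⇒ hinge +0.150·(7.7−10) = -0.3450
  SO₂ term: 1.77·122.2^0.52·exp(0.02·48-0.3450) = 39.84
  Cl⁻ term: 0.102·195.9^0.62·exp(0.033·48+0.04·7.7) = 17.84
  sum: 39.84 + 17.84 → r_corr = 57.68 μm/a
Category bounds: 50…80 μm/a bracket r_corr ⇒ C4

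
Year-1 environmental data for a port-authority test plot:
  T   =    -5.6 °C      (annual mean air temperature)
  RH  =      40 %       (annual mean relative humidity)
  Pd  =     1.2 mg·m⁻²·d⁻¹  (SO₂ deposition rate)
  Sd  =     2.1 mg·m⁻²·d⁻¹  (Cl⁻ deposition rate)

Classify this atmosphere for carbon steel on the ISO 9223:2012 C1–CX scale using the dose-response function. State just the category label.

C1

carbon steel: temperature factor f = +0.150·(-15.6) = -2.3400
  SO₂ term: 1.77·1.2^0.52·exp(0.02·40-2.3400) = 0.4172
  Cl⁻ term: 0.102·2.1^0.62·exp(0.033·40+0.04·-5.6) = 0.4835
  r_corr = 0.4172 + 0.4835 = 0.9007 μm/a
ISO 9223 Table 2 (carbon steel): 0 < 0.901 ≤ 1.3 μm/a ⇒ C1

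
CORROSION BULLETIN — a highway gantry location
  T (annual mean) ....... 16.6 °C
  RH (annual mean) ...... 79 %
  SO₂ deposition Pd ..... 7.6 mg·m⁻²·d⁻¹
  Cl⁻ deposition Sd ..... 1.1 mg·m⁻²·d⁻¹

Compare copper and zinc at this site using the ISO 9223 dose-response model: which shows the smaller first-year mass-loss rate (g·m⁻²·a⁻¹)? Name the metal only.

copper: T>10 °C ⇒ hinge -0.080·(16.6−10) = -0.5280
  SO₂ term: 0.0053·7.6^0.26·exp(0.059·79-0.5280) = 0.56
  Cl⁻ term: 0.01025·1.1^0.27·exp(0.036·79+0.049·16.6) = 0.4077
  r_corr = 0.56 + 0.4077 = 0.9677 μm/a
  mass loss = 0.9677 μm/a × 8.96 g/cm³ = 8.671 g·m⁻²·a⁻¹
zinc: temperature factor f = -0.071·(6.6) = -0.4686
  SO₂ term: 0.0129·7.6^0.44·exp(0.046·79-0.4686) = 0.7462
  Cl⁻ term: 0.0175·1.1^0.57·exp(0.008·79+0.085·16.6) = 0.1425
  sum: 0.7462 + 0.1425 → r_corr = 0.8887 μm/a
  mass loss = 0.8887 μm/a × 7.14 g/cm³ = 6.346 g·m⁻²·a⁻¹
Ordering by g·m⁻²·a⁻¹: copper (8.67) > zinc (6.35)

zinc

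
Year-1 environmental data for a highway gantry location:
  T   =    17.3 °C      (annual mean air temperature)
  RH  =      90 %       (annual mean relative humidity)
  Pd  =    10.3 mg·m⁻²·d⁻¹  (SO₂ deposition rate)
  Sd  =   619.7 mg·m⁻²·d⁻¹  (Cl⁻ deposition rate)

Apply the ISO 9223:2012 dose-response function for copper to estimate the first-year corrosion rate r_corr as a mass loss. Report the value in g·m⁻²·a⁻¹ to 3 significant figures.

copper: f(T) = -0.080·(T−10) [T>10 °C] = -0.5840
  SO₂ term: 0.0053·10.3^0.26·exp(0.059·90-0.5840) = 1.097
  Sd branch = 0.01025·Sd^0.27·e^(0.036·RH+0.049·T) = 3.466 μm/a
  sum: 1.097 + 3.466 → r_corr = 4.563 μm/a
Convert to mass loss: 4.563 μm/a × 8.96 g/cm³ = 40.89 g·m⁻²·a⁻¹

r_corr = 40.9 g·m⁻²·a⁻¹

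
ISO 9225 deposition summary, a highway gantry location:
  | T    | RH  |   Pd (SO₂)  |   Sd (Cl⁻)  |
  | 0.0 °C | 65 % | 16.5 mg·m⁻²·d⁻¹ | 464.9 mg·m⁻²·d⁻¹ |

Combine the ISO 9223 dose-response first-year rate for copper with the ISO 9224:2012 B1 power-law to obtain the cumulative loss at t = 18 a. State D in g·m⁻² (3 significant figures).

copper: temperature factor f = +0.126·(-10.0) = -1.2600
  SO₂ term: 0.0053·16.5^0.26·exp(0.059·65-1.2600) = 0.1443
  Cl⁻ term: 0.01025·464.9^0.27·exp(0.036·65+0.049·0.0) = 0.5587
  sum: 0.1443 + 0.5587 → r_corr = 0.7029 μm/a
Long-term exponent b (ISO 9224 Table 2, B1) = 0.667
  D(18) = 0.7029 × 18^0.667 = 0.7029 × 6.875 = 4.833 μm
  Mass loss = 4.833 μm × 8.96 g/cm³ = 43.3 g·m⁻²

D(18) = 43.3 g·m⁻²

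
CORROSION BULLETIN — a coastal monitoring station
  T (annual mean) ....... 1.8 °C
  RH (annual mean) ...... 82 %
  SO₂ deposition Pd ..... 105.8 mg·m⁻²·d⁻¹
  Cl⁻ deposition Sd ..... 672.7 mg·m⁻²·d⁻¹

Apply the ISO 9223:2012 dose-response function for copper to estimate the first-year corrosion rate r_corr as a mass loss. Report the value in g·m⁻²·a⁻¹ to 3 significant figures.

copper: temperature factor f = +0.126·(-8.2) = -1.0332
  Pd branch = 0.0053·Pd^0.26·e^(0.059·RH+f) = 0.7999 μm/a
  Sd branch = 0.01025·Sd^0.27·e^(0.036·RH+0.049·T) = 1.243 μm/a
  r_corr = 0.7999 + 1.243 = 2.043 μm/a
Convert to mass loss: 2.043 μm/a × 8.96 g/cm³ = 18.31 g·m⁻²·a⁻¹

r_corr = 18.3 g·m⁻²·a⁻¹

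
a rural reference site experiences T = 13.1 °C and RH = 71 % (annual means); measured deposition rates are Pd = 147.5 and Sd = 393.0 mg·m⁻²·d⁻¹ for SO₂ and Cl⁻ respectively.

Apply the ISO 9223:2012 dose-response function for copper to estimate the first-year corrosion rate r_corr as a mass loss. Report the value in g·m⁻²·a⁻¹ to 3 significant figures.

copper: f(T) = -0.080·(T−10) [T>10 °C] = -0.2480
  SO₂ term: 0.0053·147.5^0.26·exp(0.059·71-0.2480) = 0.9993
  Cl⁻ term: 0.01025·393.0^0.27·exp(0.036·71+0.049·13.1) = 1.259
  r_corr = 0.9993 + 1.259 = 2.258 μm/a
Convert to mass loss: 2.258 μm/a × 8.96 g/cm³ = 20.24 g·m⁻²·a⁻¹

r_corr = 20.2 g·m⁻²·a⁻¹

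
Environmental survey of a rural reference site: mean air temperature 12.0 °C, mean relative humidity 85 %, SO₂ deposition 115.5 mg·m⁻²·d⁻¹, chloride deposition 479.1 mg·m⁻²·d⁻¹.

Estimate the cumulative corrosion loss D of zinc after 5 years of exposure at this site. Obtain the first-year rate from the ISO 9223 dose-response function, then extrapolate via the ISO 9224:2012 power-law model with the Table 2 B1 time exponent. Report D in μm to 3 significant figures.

zinc: f(T) = -0.071·(T−10) [T>10 °C] = -0.1420
  Pd branch = 0.0129·Pd^0.44·e^(0.046·RH+f) = 4.514 μm/a
  Cl⁻ term: 0.0175·479.1^0.57·exp(0.008·85+0.085·12.0) = 3.23
  sum: 4.514 + 3.23 → r_corr = 7.744 μm/a
Power-law: D(5) = r_corr · 5^0.813
  D(5) = 7.744 × 5^0.813 = 7.744 × 3.701 = 28.66 μm

D(5) = 28.7 μm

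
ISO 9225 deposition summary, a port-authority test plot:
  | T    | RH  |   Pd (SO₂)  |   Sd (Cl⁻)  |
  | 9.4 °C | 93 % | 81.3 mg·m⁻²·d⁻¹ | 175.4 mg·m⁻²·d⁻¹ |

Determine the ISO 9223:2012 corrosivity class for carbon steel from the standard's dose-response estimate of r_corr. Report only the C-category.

C5

carbon steel: temperature factor f = +0.150·(-0.6) = -0.0900
  SO₂ term: 1.77·81.3^0.52·exp(0.02·93-0.0900) = 102.3
  Sd branch = 0.102·Sd^0.62·e^(0.033·RH+0.04·T) = 78.71 μm/a
  r_corr = 102.3 + 78.71 = 181 μm/a
181 μm/a falls in (80, 200] for carbon steel → category C5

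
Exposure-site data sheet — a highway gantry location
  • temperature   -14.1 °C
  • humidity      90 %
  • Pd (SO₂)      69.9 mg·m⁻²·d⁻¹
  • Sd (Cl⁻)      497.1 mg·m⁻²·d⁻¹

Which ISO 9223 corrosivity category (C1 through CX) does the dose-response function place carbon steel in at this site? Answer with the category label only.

C4

carbon steel: f(T) = +0.150·(T−10) [T≤10 °C] = -3.6150
  Pd branch = 1.77·Pd^0.52·e^(0.02·RH+f) = 2.623 μm/a
  Sd branch = 0.102·Sd^0.62·e^(0.033·RH+0.04·T) = 53.13 μm/a
  sum: 2.623 + 53.13 → r_corr = 55.75 μm/a
ISO 9223 Table 2 (carbon steel): 50 < 55.7 ≤ 80 μm/a ⇒ C4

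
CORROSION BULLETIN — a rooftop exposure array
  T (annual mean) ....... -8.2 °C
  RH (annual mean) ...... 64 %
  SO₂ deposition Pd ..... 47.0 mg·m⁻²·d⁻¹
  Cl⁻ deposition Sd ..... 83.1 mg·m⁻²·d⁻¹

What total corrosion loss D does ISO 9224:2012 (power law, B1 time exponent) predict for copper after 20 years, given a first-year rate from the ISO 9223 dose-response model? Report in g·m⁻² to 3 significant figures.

copper: T≤10 °C ⇒ hinge +0.126·(-8.2−10) = -2.2932
  sulphur-dioxide contribution → 0.06353 μm/a
  chloride contribution → 0.2265 μm/a
  total first-year rate 0.2901 μm/a
ISO 9224: D(t) = r_corr · t^b with b = 0.667 (copper, B1)
  D(20) = 0.2901 × 20^0.667 = 0.2901 × 7.375 = 2.139 μm
  Mass loss = 2.139 μm × 8.96 g/cm³ = 19.17 g·m⁻²

D(20) = 19.2 g·m⁻²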